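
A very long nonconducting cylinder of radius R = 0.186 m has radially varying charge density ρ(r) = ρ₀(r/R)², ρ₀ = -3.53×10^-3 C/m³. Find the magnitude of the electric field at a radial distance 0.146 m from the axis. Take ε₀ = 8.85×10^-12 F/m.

Take a coaxial cylindrical Gaussian surface of radius r = 0.146 m and length L (r < R).
Integrating ρ over the cross-section to radius r: λ_enc = (2πρ₀/R²) ∫₀^r r'^3 dr' = 2πρ₀ r^4/(4·R²) = -7.282×10^-5 C/m.
By Gauss's law (flux through the curved wall only), E·2πrL = λ_enc L/ε₀.
E = |λ_enc|/(2πε₀r) = (7.282×10^-5)/(2π·8.85×10^-12·0.146) = 8.97×10^6 N/C.

|E| = 8.97e6 V/m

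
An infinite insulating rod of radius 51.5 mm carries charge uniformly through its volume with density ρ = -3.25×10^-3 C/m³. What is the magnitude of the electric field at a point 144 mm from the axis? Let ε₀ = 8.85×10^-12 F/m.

By cylindrical symmetry E is radial; use a coaxial Gaussian cylinder of radius 144 mm and length L (r > 51.5 mm, full cross-section enclosed).
λ_enc = ρ·πR² = (-3.25×10^-3)π(0.0515)² = -2.708e-5 C/m.
Since E is radial and uniform over the curved surface, Φ = E·2πrL = Q_enc/ε₀ = λ_enc L/ε₀.
E = |λ_enc|/(2πε₀r) = (2.708e-5)/(2π·8.85×10^-12·0.144) = 3.38×10^6 N/C.

|E| = 3.38×10^6 N/C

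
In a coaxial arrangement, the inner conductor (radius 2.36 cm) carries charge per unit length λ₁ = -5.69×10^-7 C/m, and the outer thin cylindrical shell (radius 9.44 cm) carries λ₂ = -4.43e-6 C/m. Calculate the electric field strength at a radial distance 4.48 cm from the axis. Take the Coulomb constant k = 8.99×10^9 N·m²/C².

Take a coaxial cylindrical Gaussian surface of radius r = 4.48 cm and length L (between the conductors, 2.36 cm < r < 9.44 cm).
Only the inner wire is enclosed; the outer shell contributes nothing inside itself. λ_enc = λ₁ = -5.69×10^-7 C/m.
Applying ∮E·dA = Q_enc/ε₀ with the end caps contributing no flux:
E = 2k|λ_enc|/r = 2(8.99×10^9)(5.69×10^-7)/(0.0448) = 2.28e5 N/C.

2.28e5 N/C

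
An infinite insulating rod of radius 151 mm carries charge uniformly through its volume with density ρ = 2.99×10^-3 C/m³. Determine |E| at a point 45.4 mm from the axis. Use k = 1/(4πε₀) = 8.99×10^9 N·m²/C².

Coaxial Gaussian cylinder, radius r = 45.4 mm, length L (r < R).
Enclosed charge per unit length: λ_enc = ρ·πr² = (2.99×10^-3)π(0.0454)² = 1.936×10^-5 C/m.
By Gauss's law (flux through the curved wall only), E·2πrL = λ_enc L/ε₀.
E = 2k|λ_enc|/r = 2(8.99×10^9)(1.936e-5)/(0.0454) = 7.67×10^6 N/C.

E ≈ 7.67e6 V/m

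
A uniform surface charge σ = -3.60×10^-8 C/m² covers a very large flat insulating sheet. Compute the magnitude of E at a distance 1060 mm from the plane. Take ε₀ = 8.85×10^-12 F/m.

The symmetry is planar: E is normal to the sheet and the same magnitude on both sides. Take a pillbox straddling the sheet with end-cap area A.
Only the two end caps contribute flux: Φ = 2EA. With Q_enc = σA, Gauss's law gives E = |σ|/(2ε₀).
E = |σ|/(2ε₀) = (3.60×10^-8)/(2·8.85×10^-12) = 2.03×10^3 N/C.

|E| ≈ 2.03×10^3 N/C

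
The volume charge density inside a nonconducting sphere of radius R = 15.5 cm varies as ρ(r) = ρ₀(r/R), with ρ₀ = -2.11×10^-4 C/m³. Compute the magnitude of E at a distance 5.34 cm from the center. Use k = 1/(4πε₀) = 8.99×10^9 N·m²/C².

By spherical symmetry E is radial; choose a Gaussian sphere of radius r = 5.34 cm (r < R).
Integrate the density: Q_enc = 4π ∫₀^r ρ₀(r'/R)^1 r'² dr' = 4πρ₀ r^4/(4·R) = -3.477e-8 C.
By Gauss's law, ∮E·dA = E·4πr² = Q_enc/ε₀.
E = k|Q_enc|/r² = (8.99×10^9)(3.477e-8)/(0.0534)² = 1.10×10^5 N/C.

|E| = 1.10×10^5 V/m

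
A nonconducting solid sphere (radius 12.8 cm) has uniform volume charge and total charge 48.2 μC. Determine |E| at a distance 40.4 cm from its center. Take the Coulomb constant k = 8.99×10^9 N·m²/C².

|E| = 2.65e6 N/C

Symmetry ⇒ E = E(r) r̂. Gaussian sphere of radius r = 40.4 cm (r > R, so the entire charge is enclosed).
Q_enc = 48.2 μC = 4.82×10^-5 C.
Gauss's law: E·4πr² = Q_enc/ε₀.
E = k|Q_enc|/r² = (8.99×10^9)(4.82e-5)/(0.404)² = 2.65×10^6 N/C.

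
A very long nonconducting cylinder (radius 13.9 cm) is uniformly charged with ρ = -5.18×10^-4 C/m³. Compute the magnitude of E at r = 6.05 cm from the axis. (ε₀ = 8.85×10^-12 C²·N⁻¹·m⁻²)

1.77e6 V/m

By cylindrical symmetry E is radial; use a coaxial Gaussian cylinder of radius 6.05 cm and length L (r < R).
Charge inside radius r per length L is ρ·πr²·L, so λ_enc = ρπr² = -5.956×10^-6 C/m.
By Gauss's law (flux through the curved wall only), E·2πrL = λ_enc L/ε₀.
E = |λ_enc|/(2πε₀r) = (5.956e-6)/(2π·8.85×10^-12·0.0605) = 1.77e6 N/C.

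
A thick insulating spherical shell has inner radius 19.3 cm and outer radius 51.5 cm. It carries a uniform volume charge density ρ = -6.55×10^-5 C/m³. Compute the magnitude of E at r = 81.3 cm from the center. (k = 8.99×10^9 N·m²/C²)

|E| ≈ 4.83e5 N/C

Symmetry ⇒ E = E(r) r̂. Gaussian sphere of radius r = 81.3 cm (r > 51.5 cm, enclosing the whole shell).
Q_enc = ρ·(4π/3)(b³ − a³) = (-6.55e-5)·(4π/3)·((0.515)³ − (0.193)³) = -3.55e-5 C.
Gauss's law: E·4πr² = Q_enc/ε₀.
E = k|Q_enc|/r² = (8.99×10^9)(3.55×10^-5)/(0.813)² = 4.83×10^5 N/C.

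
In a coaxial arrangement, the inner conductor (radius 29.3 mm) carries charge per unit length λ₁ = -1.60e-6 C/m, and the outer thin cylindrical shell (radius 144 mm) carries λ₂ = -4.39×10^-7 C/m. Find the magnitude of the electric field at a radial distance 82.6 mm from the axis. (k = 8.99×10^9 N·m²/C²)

|E| ≈ 3.48×10^5 N/C

Coaxial Gaussian cylinder, radius r = 82.6 mm, length L (between the conductors, 29.3 mm < r < 144 mm).
The shell at 144 mm lies outside the Gaussian surface, so λ_enc = λ₁ = -1.60×10^-6 C/m.
Since E is radial and uniform over the curved surface, Φ = E·2πrL = Q_enc/ε₀ = λ_enc L/ε₀.
E = 2k|λ_enc|/r = 2(8.99×10^9)(1.60×10^-6)/(0.0826) = 3.48×10^5 N/C.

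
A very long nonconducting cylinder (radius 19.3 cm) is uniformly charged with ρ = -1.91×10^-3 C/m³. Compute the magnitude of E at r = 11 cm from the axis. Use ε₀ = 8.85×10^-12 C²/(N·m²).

Take a coaxial cylindrical Gaussian surface of radius r = 11 cm and length L (r < R).
Charge inside radius r per length L is ρ·πr²·L, so λ_enc = ρπr² = -7.261×10^-5 C/m.
Since E is radial and uniform over the curved surface, Φ = E·2πrL = Q_enc/ε₀ = λ_enc L/ε₀.
E = |λ_enc|/(2πε₀r) = (7.261×10^-5)/(2π·8.85×10^-12·0.11) = 1.19×10^7 N/C.

1.19e7 V/m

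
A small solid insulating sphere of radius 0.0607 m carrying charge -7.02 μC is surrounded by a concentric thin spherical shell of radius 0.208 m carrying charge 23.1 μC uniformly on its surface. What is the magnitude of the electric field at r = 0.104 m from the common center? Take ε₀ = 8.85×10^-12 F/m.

|E| ≈ 5.84e6 V/m

Use a concentric Gaussian sphere at r = 0.104 m (between the bodies, 0.0607 m < r < 0.208 m).
Only the inner charge is enclosed; the outer shell contributes nothing inside itself. Q_enc = -7.02 μC = -7.02×10^-6 C.
Since E is radial and uniform over the Gaussian sphere, Φ = E·4πr² = Q_enc/ε₀.
E = |Q_enc|/(4πε₀r²) = (7.02×10^-6)/(4π·8.85×10^-12·(0.104)²) = 5.84×10^6 N/C.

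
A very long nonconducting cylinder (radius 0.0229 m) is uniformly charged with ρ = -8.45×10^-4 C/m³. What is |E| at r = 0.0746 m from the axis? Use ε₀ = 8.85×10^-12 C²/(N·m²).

|E| = 3.36×10^5 N/C

Take a coaxial cylindrical Gaussian surface of radius r = 0.0746 m and length L (r > 0.0229 m, full cross-section enclosed).
λ_enc = ρ·πR² = (-8.45e-4)π(0.0229)² = -1.392×10^-6 C/m.
Since E is radial and uniform over the curved surface, Φ = E·2πrL = Q_enc/ε₀ = λ_enc L/ε₀.
E = |λ_enc|/(2πε₀r) = (1.392×10^-6)/(2π·8.85×10^-12·0.0746) = 3.36×10^5 N/C.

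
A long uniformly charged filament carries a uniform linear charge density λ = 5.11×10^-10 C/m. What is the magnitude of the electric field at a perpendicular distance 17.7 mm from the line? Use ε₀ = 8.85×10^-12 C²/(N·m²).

By cylindrical symmetry E is radial; use a coaxial Gaussian cylinder of radius 17.7 mm and length L.
Q_enc = λL, so λ_enc = 5.11×10^-10 C/m.
By Gauss's law (flux through the curved wall only), E·2πrL = λ_enc L/ε₀.
E = |λ_enc|/(2πε₀r) = (5.11×10^-10)/(2π·8.85×10^-12·0.0177) = 519 N/C.

|E| = 519 N/C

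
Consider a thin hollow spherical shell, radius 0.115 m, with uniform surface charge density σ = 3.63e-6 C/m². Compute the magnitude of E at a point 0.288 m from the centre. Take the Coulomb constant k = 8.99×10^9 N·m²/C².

|E| ≈ 6.54×10^4 V/m

By spherical symmetry E is radial; choose a Gaussian sphere of radius r = 0.288 m (r > 0.115 m).
The entire shell is enclosed: Q_enc = σ·4πR² = (3.63e-6)·4π·(0.115)² = 6.033×10^-7 C.
Applying ∮E·dA = Q_enc/ε₀ with Φ = E(4πr²):
E = k|Q_enc|/r² = (8.99×10^9)(6.033×10^-7)/(0.288)² = 6.54×10^4 N/C.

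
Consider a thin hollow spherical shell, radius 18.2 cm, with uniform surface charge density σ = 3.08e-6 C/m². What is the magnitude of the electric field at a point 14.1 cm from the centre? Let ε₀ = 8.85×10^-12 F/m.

Symmetry ⇒ E = E(r) r̂. Gaussian sphere of radius r = 14.1 cm (inside the shell, r < 18.2 cm).
All the charge is outside the Gaussian surface: Q_enc = 0, hence E = 0 everywhere inside the shell.

|E| = 0 N/C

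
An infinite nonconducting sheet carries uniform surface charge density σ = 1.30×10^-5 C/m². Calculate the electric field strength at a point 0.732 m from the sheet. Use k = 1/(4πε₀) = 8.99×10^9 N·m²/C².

|E| = 7.34×10^5 V/m

Choose a cylindrical pillbox piercing the sheet, end faces (area A) parallel to it.
Only the two end caps contribute flux: Φ = 2EA. With Q_enc = σA, Gauss's law gives E = |σ|/(2ε₀).
E = 2πk|σ| = 2π(8.99×10^9)(1.30e-5) = 7.34×10^5 N/C.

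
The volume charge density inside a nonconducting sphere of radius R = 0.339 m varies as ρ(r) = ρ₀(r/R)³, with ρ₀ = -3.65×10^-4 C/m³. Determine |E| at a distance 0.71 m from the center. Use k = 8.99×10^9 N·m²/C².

|E| = 5.31e5 V/m

By spherical symmetry E is radial; choose a Gaussian sphere of radius r = 0.71 m (r > R, all charge enclosed).
Q_enc = 4π ∫₀^R ρ₀(r'/R)^3 r'² dr' = 4πρ₀R³/6 = -2.978e-5 C.
Applying ∮E·dA = Q_enc/ε₀ with Φ = E(4πr²):
E = k|Q_enc|/r² = (8.99×10^9)(2.978e-5)/(0.71)² = 5.31e5 N/C.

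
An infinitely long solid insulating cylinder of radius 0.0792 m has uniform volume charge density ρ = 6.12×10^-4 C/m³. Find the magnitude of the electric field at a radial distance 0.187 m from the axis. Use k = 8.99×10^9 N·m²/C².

E = 1.16×10^6 N/C

By cylindrical symmetry E is radial; use a coaxial Gaussian cylinder of radius 0.187 m and length L (r > 0.0792 m, full cross-section enclosed).
λ_enc = ρ·πR² = (6.12×10^-4)π(0.0792)² = 1.206e-5 C/m.
Gauss's law: E·2πrL = λ_enc L/ε₀.
E = 2k|λ_enc|/r = 2(8.99×10^9)(1.206×10^-5)/(0.187) = 1.16×10^6 N/C.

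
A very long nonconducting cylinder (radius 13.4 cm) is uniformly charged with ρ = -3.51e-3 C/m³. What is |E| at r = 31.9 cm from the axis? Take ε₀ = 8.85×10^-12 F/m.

1.12e7 N/C

Take a coaxial cylindrical Gaussian surface of radius r = 31.9 cm and length L (r > 13.4 cm, full cross-section enclosed).
λ_enc = ρ·πR² = (-3.51×10^-3)π(0.134)² = -1.98e-4 C/m.
Since E is radial and uniform over the curved surface, Φ = E·2πrL = Q_enc/ε₀ = λ_enc L/ε₀.
E = |λ_enc|/(2πε₀r) = (1.98×10^-4)/(2π·8.85×10^-12·0.319) = 1.12×10^7 N/C.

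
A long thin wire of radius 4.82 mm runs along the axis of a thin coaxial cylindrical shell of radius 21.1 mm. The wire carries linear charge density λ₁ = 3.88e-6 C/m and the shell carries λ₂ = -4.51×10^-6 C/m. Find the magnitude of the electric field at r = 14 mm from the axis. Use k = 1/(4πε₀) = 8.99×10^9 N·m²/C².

E ≈ 4.98e6 V/m

Choose a coaxial cylinder of radius r = 14 mm (arbitrary length L) as the Gaussian surface (between the conductors, 4.82 mm < r < 21.1 mm).
The shell at 21.1 mm lies outside the Gaussian surface, so λ_enc = λ₁ = 3.88×10^-6 C/m.
By Gauss's law (flux through the curved wall only), E·2πrL = λ_enc L/ε₀.
E = 2k|λ_enc|/r = 2(8.99×10^9)(3.88×10^-6)/(0.014) = 4.98e6 N/C.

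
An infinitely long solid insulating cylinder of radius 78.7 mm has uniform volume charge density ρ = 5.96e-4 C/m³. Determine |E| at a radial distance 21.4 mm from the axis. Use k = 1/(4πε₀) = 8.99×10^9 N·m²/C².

Coaxial Gaussian cylinder, radius r = 21.4 mm, length L (r < R).
Enclosed charge per unit length: λ_enc = ρ·πr² = (5.96e-4)π(0.0214)² = 8.575×10^-7 C/m.
Since E is radial and uniform over the curved surface, Φ = E·2πrL = Q_enc/ε₀ = λ_enc L/ε₀.
E = 2k|λ_enc|/r = 2(8.99×10^9)(8.575e-7)/(0.0214) = 7.20×10^5 N/C.

7.20×10^5 N/C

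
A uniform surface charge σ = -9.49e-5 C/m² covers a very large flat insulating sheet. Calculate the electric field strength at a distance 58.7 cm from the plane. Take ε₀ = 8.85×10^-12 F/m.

E = 5.36×10^6 V/m

The symmetry is planar: E is normal to the sheet and the same magnitude on both sides. Take a pillbox straddling the sheet with end-cap area A.
Only the two end caps contribute flux: Φ = 2EA. With Q_enc = σA, Gauss's law gives E = |σ|/(2ε₀).
E = |σ|/(2ε₀) = (9.49×10^-5)/(2·8.85×10^-12) = 5.36×10^6 N/C.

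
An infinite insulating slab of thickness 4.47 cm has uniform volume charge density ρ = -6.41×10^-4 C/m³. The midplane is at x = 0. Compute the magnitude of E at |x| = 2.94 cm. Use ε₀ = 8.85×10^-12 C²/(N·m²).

The point |x| = 2.94 cm lies outside the slab (half-thickness 0.02235 m). A symmetric pillbox spanning the full slab encloses Q_enc = ρ·d·A.
Flux = 2EA ⇒ E = |ρ|d/(2ε₀), independent of distance outside.
E = (6.41×10^-4)(0.0447)/(2·8.85×10^-12) = 1.62×10^6 N/C.

|E| ≈ 1.62×10^6 N/C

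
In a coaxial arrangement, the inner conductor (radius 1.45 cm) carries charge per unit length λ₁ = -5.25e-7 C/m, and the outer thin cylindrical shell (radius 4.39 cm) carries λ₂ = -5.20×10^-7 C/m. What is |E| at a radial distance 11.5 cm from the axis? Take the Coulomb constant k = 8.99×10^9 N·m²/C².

|E| ≈ 1.63×10^5 N/C

By cylindrical symmetry E is radial; use a coaxial Gaussian cylinder of radius 11.5 cm and length L (r > 4.39 cm, enclosing both).
λ_enc = λ₁ + λ₂ = (-5.25×10^-7) + (-5.20e-7) = -1.045e-6 C/m.
Applying ∮E·dA = Q_enc/ε₀ with the end caps contributing no flux:
E = 2k|λ_enc|/r = 2(8.99×10^9)(1.045×10^-6)/(0.115) = 1.63×10^5 N/C.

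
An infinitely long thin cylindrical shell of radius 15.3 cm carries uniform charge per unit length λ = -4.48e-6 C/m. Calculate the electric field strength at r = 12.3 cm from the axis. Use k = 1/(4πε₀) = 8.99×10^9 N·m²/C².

Take a coaxial cylindrical Gaussian surface of radius r = 12.3 cm and length L (r < 15.3 cm, inside the shell).
No charge is enclosed, so Gauss's law gives E·2πrL = 0 ⇒ E = 0.

E = 0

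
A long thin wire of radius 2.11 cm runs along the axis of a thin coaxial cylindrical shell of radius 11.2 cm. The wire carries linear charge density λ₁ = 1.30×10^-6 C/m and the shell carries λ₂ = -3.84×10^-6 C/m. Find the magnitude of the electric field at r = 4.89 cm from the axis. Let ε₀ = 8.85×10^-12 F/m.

E ≈ 4.78×10^5 V/m

Take a coaxial cylindrical Gaussian surface of radius r = 4.89 cm and length L (between the conductors, 2.11 cm < r < 11.2 cm).
Only the inner wire is enclosed; the outer shell contributes nothing inside itself. λ_enc = λ₁ = 1.30×10^-6 C/m.
Gauss's law: E·2πrL = λ_enc L/ε₀.
E = |λ_enc|/(2πε₀r) = (1.30×10^-6)/(2π·8.85×10^-12·0.0489) = 4.78×10^5 N/C.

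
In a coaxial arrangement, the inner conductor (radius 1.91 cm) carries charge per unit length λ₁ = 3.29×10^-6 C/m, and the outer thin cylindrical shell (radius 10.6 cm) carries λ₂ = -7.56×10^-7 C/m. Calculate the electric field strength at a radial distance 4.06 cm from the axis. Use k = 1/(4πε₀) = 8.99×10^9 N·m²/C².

|E| = 1.46×10^6 V/m

By cylindrical symmetry E is radial; use a coaxial Gaussian cylinder of radius 4.06 cm and length L (between the conductors, 1.91 cm < r < 10.6 cm).
Only the inner wire is enclosed; the outer shell contributes nothing inside itself. λ_enc = λ₁ = 3.29×10^-6 C/m.
Since E is radial and uniform over the curved surface, Φ = E·2πrL = Q_enc/ε₀ = λ_enc L/ε₀.
E = 2k|λ_enc|/r = 2(8.99×10^9)(3.29×10^-6)/(0.0406) = 1.46×10^6 N/C.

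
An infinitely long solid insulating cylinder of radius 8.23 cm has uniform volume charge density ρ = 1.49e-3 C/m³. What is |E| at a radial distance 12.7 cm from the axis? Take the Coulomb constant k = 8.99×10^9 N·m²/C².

E = 4.49e6 V/m

By cylindrical symmetry E is radial; use a coaxial Gaussian cylinder of radius 12.7 cm and length L (r > 8.23 cm, full cross-section enclosed).
λ_enc = ρ·πR² = (1.49×10^-3)π(0.0823)² = 3.171×10^-5 C/m.
Gauss's law: E·2πrL = λ_enc L/ε₀.
E = 2k|λ_enc|/r = 2(8.99×10^9)(3.171×10^-5)/(0.127) = 4.49×10^6 N/C.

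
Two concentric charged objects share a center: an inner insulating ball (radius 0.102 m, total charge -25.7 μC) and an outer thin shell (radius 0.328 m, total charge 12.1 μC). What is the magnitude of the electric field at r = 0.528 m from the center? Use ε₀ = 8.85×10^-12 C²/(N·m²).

Symmetry ⇒ E = E(r) r̂. Gaussian sphere of radius r = 0.528 m (r > 0.328 m, enclosing both).
Q_enc = (-25.7 μC) + (12.1 μC) = -1.36×10^-5 C.
Since E is radial and uniform over the Gaussian sphere, Φ = E·4πr² = Q_enc/ε₀.
E = |Q_enc|/(4πε₀r²) = (1.36e-5)/(4π·8.85×10^-12·(0.528)²) = 4.39e5 N/C.

|E| ≈ 4.39×10^5 N/C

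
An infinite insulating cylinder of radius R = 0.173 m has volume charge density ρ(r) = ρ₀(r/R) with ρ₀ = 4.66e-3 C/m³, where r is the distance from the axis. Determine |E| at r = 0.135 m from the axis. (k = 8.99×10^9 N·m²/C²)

E ≈ 1.85e7 V/m

Take a coaxial cylindrical Gaussian surface of radius r = 0.135 m and length L (r < R).
Integrating ρ over the cross-section to radius r: λ_enc = (2πρ₀/R) ∫₀^r r'^2 dr' = 2πρ₀ r^3/(3·R) = 1.388×10^-4 C/m.
By Gauss's law (flux through the curved wall only), E·2πrL = λ_enc L/ε₀.
E = 2k|λ_enc|/r = 2(8.99×10^9)(1.388×10^-4)/(0.135) = 1.85×10^7 N/C.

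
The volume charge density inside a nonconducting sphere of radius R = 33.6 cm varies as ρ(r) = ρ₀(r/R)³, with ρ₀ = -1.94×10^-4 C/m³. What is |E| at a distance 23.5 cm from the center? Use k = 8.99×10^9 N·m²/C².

Use a concentric Gaussian sphere at r = 23.5 cm (r < R).
Q_enc = ∫₀^r ρ(r')·4πr'² dr' = (4πρ₀/R³) ∫₀^r r'^5 dr' = 4πρ₀ r^6/(6·R³) = -1.804×10^-6 C.
Applying ∮E·dA = Q_enc/ε₀ with Φ = E(4πr²):
E = k|Q_enc|/r² = (8.99×10^9)(1.804e-6)/(0.235)² = 2.94e5 N/C.

|E| ≈ 2.94×10^5 N/C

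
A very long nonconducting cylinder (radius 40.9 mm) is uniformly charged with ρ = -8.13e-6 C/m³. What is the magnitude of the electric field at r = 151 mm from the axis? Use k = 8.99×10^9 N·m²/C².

Take a coaxial cylindrical Gaussian surface of radius r = 151 mm and length L (r > 40.9 mm, full cross-section enclosed).
λ_enc = ρ·πR² = (-8.13×10^-6)π(0.0409)² = -4.273×10^-8 C/m.
Gauss's law: E·2πrL = λ_enc L/ε₀.
E = 2k|λ_enc|/r = 2(8.99×10^9)(4.273×10^-8)/(0.151) = 5.09e3 N/C.

E = 5.09e3 N/C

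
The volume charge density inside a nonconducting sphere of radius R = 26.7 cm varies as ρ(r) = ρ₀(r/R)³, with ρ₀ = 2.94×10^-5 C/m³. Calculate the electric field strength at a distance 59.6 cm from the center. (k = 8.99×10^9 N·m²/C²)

2.97e4 V/m

Symmetry ⇒ E = E(r) r̂. Gaussian sphere of radius r = 59.6 cm (r > R, all charge enclosed).
Q_enc = 4π ∫₀^R ρ₀(r'/R)^3 r'² dr' = 4πρ₀R³/6 = 1.172e-6 C.
By Gauss's law, ∮E·dA = E·4πr² = Q_enc/ε₀.
E = k|Q_enc|/r² = (8.99×10^9)(1.172×10^-6)/(0.596)² = 2.97×10^4 N/C.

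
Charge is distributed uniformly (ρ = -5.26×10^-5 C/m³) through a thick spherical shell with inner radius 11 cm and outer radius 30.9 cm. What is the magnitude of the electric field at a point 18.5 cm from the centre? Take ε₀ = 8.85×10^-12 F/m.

|E| = 2.89×10^5 N/C

Use a concentric Gaussian sphere at r = 18.5 cm (within the shell material, 11 cm < r < 30.9 cm).
Only the shell between 11 cm and r is enclosed: Q_enc = ρ·(4π/3)(r³ − a³) = (-5.26×10^-5)·(4π/3)·((0.185)³ − (0.11)³) = -1.102×10^-6 C.
Gauss's law: E·4πr² = Q_enc/ε₀.
E = |Q_enc|/(4πε₀r²) = (1.102×10^-6)/(4π·8.85×10^-12·(0.185)²) = 2.89×10^5 N/C.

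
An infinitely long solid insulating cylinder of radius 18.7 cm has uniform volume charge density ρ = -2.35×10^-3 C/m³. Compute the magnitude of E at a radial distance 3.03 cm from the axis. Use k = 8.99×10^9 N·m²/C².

4.02e6 N/C

Coaxial Gaussian cylinder, radius r = 3.03 cm, length L (r < R).
Charge inside radius r per length L is ρ·πr²·L, so λ_enc = ρπr² = -6.778×10^-6 C/m.
Gauss's law: E·2πrL = λ_enc L/ε₀.
E = 2k|λ_enc|/r = 2(8.99×10^9)(6.778×10^-6)/(0.0303) = 4.02×10^6 N/C.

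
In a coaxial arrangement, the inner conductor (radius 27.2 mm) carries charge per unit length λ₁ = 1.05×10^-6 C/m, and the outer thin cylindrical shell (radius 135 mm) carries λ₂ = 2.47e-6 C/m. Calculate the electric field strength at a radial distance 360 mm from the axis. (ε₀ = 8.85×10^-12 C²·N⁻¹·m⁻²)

|E| ≈ 1.76×10^5 N/C

By cylindrical symmetry E is radial; use a coaxial Gaussian cylinder of radius 360 mm and length L (r > 135 mm, enclosing both).
λ_enc = λ₁ + λ₂ = (1.05×10^-6) + (2.47×10^-6) = 3.52×10^-6 C/m.
By Gauss's law (flux through the curved wall only), E·2πrL = λ_enc L/ε₀.
E = |λ_enc|/(2πε₀r) = (3.52e-6)/(2π·8.85×10^-12·0.36) = 1.76×10^5 N/C.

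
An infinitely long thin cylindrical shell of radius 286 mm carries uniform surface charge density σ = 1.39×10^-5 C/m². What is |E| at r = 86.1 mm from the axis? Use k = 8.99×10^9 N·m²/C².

E = 0

Take a coaxial cylindrical Gaussian surface of radius r = 86.1 mm and length L (r < 286 mm, inside the shell).
No charge is enclosed, so Gauss's law gives E·2πrL = 0 ⇒ E = 0.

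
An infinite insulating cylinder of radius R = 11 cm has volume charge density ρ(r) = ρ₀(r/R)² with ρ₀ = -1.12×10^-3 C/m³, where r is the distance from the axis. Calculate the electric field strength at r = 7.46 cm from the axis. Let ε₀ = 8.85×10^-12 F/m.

Take a coaxial cylindrical Gaussian surface of radius r = 7.46 cm and length L (r < R).
Integrating ρ over the cross-section to radius r: λ_enc = (2πρ₀/R²) ∫₀^r r'^3 dr' = 2πρ₀ r^4/(4·R²) = -4.503×10^-6 C/m.
Since E is radial and uniform over the curved surface, Φ = E·2πrL = Q_enc/ε₀ = λ_enc L/ε₀.
E = |λ_enc|/(2πε₀r) = (4.503e-6)/(2π·8.85×10^-12·0.0746) = 1.09×10^6 N/C.

E ≈ 1.09×10^6 N/C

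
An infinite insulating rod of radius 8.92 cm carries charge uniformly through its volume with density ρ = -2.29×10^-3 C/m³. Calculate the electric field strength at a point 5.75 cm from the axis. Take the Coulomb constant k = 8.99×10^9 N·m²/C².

E = 7.44×10^6 N/C

Take a coaxial cylindrical Gaussian surface of radius r = 5.75 cm and length L (r < R).
Enclosed charge per unit length: λ_enc = ρ·πr² = (-2.29e-3)π(0.0575)² = -2.379×10^-5 C/m.
Gauss's law: E·2πrL = λ_enc L/ε₀.
E = 2k|λ_enc|/r = 2(8.99×10^9)(2.379e-5)/(0.0575) = 7.44e6 N/C.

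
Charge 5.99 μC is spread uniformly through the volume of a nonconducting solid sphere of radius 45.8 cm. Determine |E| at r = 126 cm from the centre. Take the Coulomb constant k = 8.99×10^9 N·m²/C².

|E| = 3.39e4 N/C

Symmetry ⇒ E = E(r) r̂. Gaussian sphere of radius r = 126 cm (r > R, so the entire charge is enclosed).
Q_enc = 5.99 μC = 5.99e-6 C.
Since E is radial and uniform over the Gaussian sphere, Φ = E·4πr² = Q_enc/ε₀.
E = k|Q_enc|/r² = (8.99×10^9)(5.99×10^-6)/(1.26)² = 3.39e4 N/C.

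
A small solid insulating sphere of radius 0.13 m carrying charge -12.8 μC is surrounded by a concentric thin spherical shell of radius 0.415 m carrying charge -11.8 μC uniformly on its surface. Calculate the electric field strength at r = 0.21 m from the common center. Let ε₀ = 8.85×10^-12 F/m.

Use a concentric Gaussian sphere at r = 0.21 m (between the bodies, 0.13 m < r < 0.415 m).
The shell at 0.415 m lies outside the Gaussian surface, so Q_enc = -12.8 μC = -1.28e-5 C.
Gauss's law: E·4πr² = Q_enc/ε₀.
E = |Q_enc|/(4πε₀r²) = (1.28×10^-5)/(4π·8.85×10^-12·(0.21)²) = 2.61×10^6 N/C.

E = 2.61×10^6 N/C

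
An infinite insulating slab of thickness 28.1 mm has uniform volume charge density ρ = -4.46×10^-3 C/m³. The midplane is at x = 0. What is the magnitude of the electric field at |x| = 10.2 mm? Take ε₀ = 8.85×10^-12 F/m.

By symmetry E is perpendicular to the slab. A Gaussian pillbox from −10.2 mm to +10.2 mm (face area A) lies entirely within the slab.
Q_enc = ρ·(2x)·A and flux = 2EA, so 2EA = 2ρxA/ε₀ ⇒ E = |ρ|x/ε₀.
E = (4.46e-3)(0.0102)/(8.85×10^-12) = 5.14e6 N/C.

|E| ≈ 5.14e6 N/C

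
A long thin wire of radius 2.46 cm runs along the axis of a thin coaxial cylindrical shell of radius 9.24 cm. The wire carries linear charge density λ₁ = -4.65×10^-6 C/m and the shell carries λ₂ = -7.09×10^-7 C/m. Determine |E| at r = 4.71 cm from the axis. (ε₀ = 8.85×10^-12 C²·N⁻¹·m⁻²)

|E| ≈ 1.78e6 N/C

Coaxial Gaussian cylinder, radius r = 4.71 cm, length L (between the conductors, 2.46 cm < r < 9.24 cm).
The shell at 9.24 cm lies outside the Gaussian surface, so λ_enc = λ₁ = -4.65×10^-6 C/m.
Applying ∮E·dA = Q_enc/ε₀ with the end caps contributing no flux:
E = |λ_enc|/(2πε₀r) = (4.65e-6)/(2π·8.85×10^-12·0.0471) = 1.78e6 N/C.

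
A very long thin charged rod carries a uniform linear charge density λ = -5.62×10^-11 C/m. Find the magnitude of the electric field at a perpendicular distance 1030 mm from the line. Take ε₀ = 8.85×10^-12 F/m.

0.981 V/m

By cylindrical symmetry E is radial; use a coaxial Gaussian cylinder of radius 1030 mm and length L.
Q_enc = λL, so λ_enc = -5.62e-11 C/m.
Applying ∮E·dA = Q_enc/ε₀ with the end caps contributing no flux:
E = |λ_enc|/(2πε₀r) = (5.62×10^-11)/(2π·8.85×10^-12·1.03) = 0.981 N/C.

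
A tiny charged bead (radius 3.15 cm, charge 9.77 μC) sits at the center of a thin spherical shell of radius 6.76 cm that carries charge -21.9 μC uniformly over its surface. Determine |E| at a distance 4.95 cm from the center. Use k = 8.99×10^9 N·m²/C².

By spherical symmetry E is radial; choose a Gaussian sphere of radius r = 4.95 cm (between the bodies, 3.15 cm < r < 6.76 cm).
The shell at 6.76 cm lies outside the Gaussian surface, so Q_enc = 9.77 μC = 9.77e-6 C.
Since E is radial and uniform over the Gaussian sphere, Φ = E·4πr² = Q_enc/ε₀.
E = k|Q_enc|/r² = (8.99×10^9)(9.77×10^-6)/(0.0495)² = 3.58e7 N/C.

3.58×10^7 N/C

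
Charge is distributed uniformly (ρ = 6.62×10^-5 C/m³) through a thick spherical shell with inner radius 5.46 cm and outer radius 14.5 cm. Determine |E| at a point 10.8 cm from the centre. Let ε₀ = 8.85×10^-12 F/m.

|E| = 2.34e5 N/C

Symmetry ⇒ E = E(r) r̂. Gaussian sphere of radius r = 10.8 cm (within the shell material, 5.46 cm < r < 14.5 cm).
Enclosed charge is the volume from a to r: Q_enc = (4π/3)ρ(r³ − a³) = 3.042×10^-7 C.
By Gauss's law, ∮E·dA = E·4πr² = Q_enc/ε₀.
E = |Q_enc|/(4πε₀r²) = (3.042×10^-7)/(4π·8.85×10^-12·(0.108)²) = 2.34×10^5 N/C.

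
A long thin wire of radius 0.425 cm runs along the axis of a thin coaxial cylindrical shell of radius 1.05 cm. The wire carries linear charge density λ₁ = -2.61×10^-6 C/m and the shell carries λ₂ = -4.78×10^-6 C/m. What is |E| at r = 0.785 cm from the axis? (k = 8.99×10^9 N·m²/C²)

|E| ≈ 5.98×10^6 V/m

Take a coaxial cylindrical Gaussian surface of radius r = 0.785 cm and length L (between the conductors, 0.425 cm < r < 1.05 cm).
Only the inner wire is enclosed; the outer shell contributes nothing inside itself. λ_enc = λ₁ = -2.61×10^-6 C/m.
Since E is radial and uniform over the curved surface, Φ = E·2πrL = Q_enc/ε₀ = λ_enc L/ε₀.
E = 2k|λ_enc|/r = 2(8.99×10^9)(2.61e-6)/(0.00785) = 5.98×10^6 N/C.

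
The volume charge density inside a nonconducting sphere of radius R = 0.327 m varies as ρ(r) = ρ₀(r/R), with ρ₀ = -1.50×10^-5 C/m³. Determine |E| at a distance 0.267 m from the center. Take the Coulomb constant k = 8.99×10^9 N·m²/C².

9.24×10^4 N/C

Symmetry ⇒ E = E(r) r̂. Gaussian sphere of radius r = 0.267 m (r < R).
Q_enc = ∫₀^r ρ(r')·4πr'² dr' = (4πρ₀/R) ∫₀^r r'^3 dr' = 4πρ₀ r^4/(4·R) = -7.324e-7 C.
Applying ∮E·dA = Q_enc/ε₀ with Φ = E(4πr²):
E = k|Q_enc|/r² = (8.99×10^9)(7.324e-7)/(0.267)² = 9.24×10^4 N/C.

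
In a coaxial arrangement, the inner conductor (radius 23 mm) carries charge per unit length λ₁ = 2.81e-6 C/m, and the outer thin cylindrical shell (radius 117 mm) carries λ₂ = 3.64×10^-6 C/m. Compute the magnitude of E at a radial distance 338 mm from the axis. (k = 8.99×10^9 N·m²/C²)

Coaxial Gaussian cylinder, radius r = 338 mm, length L (r > 117 mm, enclosing both).
λ_enc = λ₁ + λ₂ = (2.81×10^-6) + (3.64e-6) = 6.45×10^-6 C/m.
Applying ∮E·dA = Q_enc/ε₀ with the end caps contributing no flux:
E = 2k|λ_enc|/r = 2(8.99×10^9)(6.45×10^-6)/(0.338) = 3.43×10^5 N/C.

E ≈ 3.43e5 V/m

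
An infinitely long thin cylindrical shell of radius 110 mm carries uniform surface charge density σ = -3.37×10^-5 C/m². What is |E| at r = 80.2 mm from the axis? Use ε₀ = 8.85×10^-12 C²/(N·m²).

|E| = 0 N/C

Choose a coaxial cylinder of radius r = 80.2 mm (arbitrary length L) as the Gaussian surface (r < 110 mm, inside the shell).
No charge is enclosed, so Gauss's law gives E·2πrL = 0 ⇒ E = 0.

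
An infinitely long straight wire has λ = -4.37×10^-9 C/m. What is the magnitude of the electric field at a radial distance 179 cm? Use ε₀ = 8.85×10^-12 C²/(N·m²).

Coaxial Gaussian cylinder, radius r = 179 cm, length L.
Q_enc = λL, so λ_enc = -4.37e-9 C/m.
Gauss's law: E·2πrL = λ_enc L/ε₀.
E = |λ_enc|/(2πε₀r) = (4.37×10^-9)/(2π·8.85×10^-12·1.79) = 43.9 N/C.

|E| ≈ 43.9 N/C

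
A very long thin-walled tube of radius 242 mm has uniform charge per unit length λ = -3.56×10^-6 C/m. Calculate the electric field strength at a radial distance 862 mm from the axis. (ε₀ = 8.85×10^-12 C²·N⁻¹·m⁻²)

Coaxial Gaussian cylinder, radius r = 862 mm, length L (r > 242 mm).
The full line charge is enclosed: λ_enc = -3.56×10^-6 C/m.
Since E is radial and uniform over the curved surface, Φ = E·2πrL = Q_enc/ε₀ = λ_enc L/ε₀.
E = |λ_enc|/(2πε₀r) = (3.56×10^-6)/(2π·8.85×10^-12·0.862) = 7.43×10^4 N/C.

E ≈ 7.43e4 N/C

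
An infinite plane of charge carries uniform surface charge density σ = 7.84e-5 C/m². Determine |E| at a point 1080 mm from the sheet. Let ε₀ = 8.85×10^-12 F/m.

Choose a cylindrical pillbox piercing the sheet, end faces (area A) parallel to it.
Flux Φ = 2EA and Q_enc = σA, so 2EA = σA/ε₀ ⇒ E = |σ|/(2ε₀), independent of distance.
E = |σ|/(2ε₀) = (7.84×10^-5)/(2·8.85×10^-12) = 4.43e6 N/C.

4.43e6 N/C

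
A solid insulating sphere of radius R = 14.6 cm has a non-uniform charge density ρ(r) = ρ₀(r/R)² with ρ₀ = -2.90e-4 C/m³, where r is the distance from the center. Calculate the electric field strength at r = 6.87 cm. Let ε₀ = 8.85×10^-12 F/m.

|E| = 9.97×10^4 N/C

Use a concentric Gaussian sphere at r = 6.87 cm (r < R).
Integrate the density: Q_enc = 4π ∫₀^r ρ₀(r'/R)^2 r'² dr' = 4πρ₀ r^5/(5·R²) = -5.233×10^-8 C.
By Gauss's law, ∮E·dA = E·4πr² = Q_enc/ε₀.
E = |Q_enc|/(4πε₀r²) = (5.233×10^-8)/(4π·8.85×10^-12·(0.0687)²) = 9.97e4 N/C.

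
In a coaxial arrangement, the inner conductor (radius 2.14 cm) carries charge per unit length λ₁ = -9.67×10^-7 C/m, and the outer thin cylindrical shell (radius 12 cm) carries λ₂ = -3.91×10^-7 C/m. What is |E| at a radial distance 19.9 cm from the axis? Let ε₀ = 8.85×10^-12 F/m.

E = 1.23×10^5 N/C

Take a coaxial cylindrical Gaussian surface of radius r = 19.9 cm and length L (r > 12 cm, enclosing both).
λ_enc = λ₁ + λ₂ = (-9.67e-7) + (-3.91×10^-7) = -1.358e-6 C/m.
Applying ∮E·dA = Q_enc/ε₀ with the end caps contributing no flux:
E = |λ_enc|/(2πε₀r) = (1.358e-6)/(2π·8.85×10^-12·0.199) = 1.23e5 N/C.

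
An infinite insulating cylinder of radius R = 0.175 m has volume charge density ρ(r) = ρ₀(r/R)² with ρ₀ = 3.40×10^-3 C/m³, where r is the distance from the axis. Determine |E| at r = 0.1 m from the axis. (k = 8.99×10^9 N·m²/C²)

By cylindrical symmetry E is radial; use a coaxial Gaussian cylinder of radius 0.1 m and length L (r < R).
λ_enc = ∫₀^r ρ(r')·2πr' dr' = (2πρ₀/R²)·r^4/4 = 1.744×10^-5 C/m.
By Gauss's law (flux through the curved wall only), E·2πrL = λ_enc L/ε₀.
E = 2k|λ_enc|/r = 2(8.99×10^9)(1.744×10^-5)/(0.1) = 3.14×10^6 N/C.

|E| = 3.14e6 N/C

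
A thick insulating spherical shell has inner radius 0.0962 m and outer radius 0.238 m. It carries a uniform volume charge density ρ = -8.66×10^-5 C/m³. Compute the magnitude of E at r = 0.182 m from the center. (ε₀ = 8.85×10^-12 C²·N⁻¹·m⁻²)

|E| = 5.06e5 V/m

Use a concentric Gaussian sphere at r = 0.182 m (within the shell material, 0.0962 m < r < 0.238 m).
Enclosed charge is the volume from a to r: Q_enc = (4π/3)ρ(r³ − a³) = -1.864×10^-6 C.
By Gauss's law, ∮E·dA = E·4πr² = Q_enc/ε₀.
E = |Q_enc|/(4πε₀r²) = (1.864e-6)/(4π·8.85×10^-12·(0.182)²) = 5.06×10^5 N/C.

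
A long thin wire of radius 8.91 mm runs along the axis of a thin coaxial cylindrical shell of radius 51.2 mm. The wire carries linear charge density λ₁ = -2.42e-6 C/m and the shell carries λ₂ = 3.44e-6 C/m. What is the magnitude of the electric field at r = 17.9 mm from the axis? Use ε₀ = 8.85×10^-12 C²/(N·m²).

E = 2.43e6 N/C

Take a coaxial cylindrical Gaussian surface of radius r = 17.9 mm and length L (between the conductors, 8.91 mm < r < 51.2 mm).
The shell at 51.2 mm lies outside the Gaussian surface, so λ_enc = λ₁ = -2.42×10^-6 C/m.
Since E is radial and uniform over the curved surface, Φ = E·2πrL = Q_enc/ε₀ = λ_enc L/ε₀.
E = |λ_enc|/(2πε₀r) = (2.42×10^-6)/(2π·8.85×10^-12·0.0179) = 2.43×10^6 N/C.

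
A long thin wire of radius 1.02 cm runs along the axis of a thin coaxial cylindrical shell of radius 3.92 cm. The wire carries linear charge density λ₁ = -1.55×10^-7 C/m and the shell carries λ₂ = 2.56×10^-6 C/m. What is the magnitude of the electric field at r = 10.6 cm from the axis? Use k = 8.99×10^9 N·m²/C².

Coaxial Gaussian cylinder, radius r = 10.6 cm, length L (r > 3.92 cm, enclosing both).
λ_enc = λ₁ + λ₂ = (-1.55e-7) + (2.56×10^-6) = 2.405×10^-6 C/m.
Gauss's law: E·2πrL = λ_enc L/ε₀.
E = 2k|λ_enc|/r = 2(8.99×10^9)(2.405×10^-6)/(0.106) = 4.08e5 N/C.

E = 4.08×10^5 N/C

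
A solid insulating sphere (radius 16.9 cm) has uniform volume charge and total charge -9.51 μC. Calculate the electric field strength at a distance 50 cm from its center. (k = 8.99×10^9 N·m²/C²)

Use a concentric Gaussian sphere at r = 50 cm (r > R, so the entire charge is enclosed).
Q_enc = -9.51 μC = -9.51×10^-6 C.
Since E is radial and uniform over the Gaussian sphere, Φ = E·4πr² = Q_enc/ε₀.
E = k|Q_enc|/r² = (8.99×10^9)(9.51e-6)/(0.5)² = 3.42×10^5 N/C.

|E| = 3.42×10^5 V/m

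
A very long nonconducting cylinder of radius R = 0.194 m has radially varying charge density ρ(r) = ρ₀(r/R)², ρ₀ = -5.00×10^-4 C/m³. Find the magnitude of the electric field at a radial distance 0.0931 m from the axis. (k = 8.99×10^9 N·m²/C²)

Take a coaxial cylindrical Gaussian surface of radius r = 0.0931 m and length L (r < R).
Integrating ρ over the cross-section to radius r: λ_enc = (2πρ₀/R²) ∫₀^r r'^3 dr' = 2πρ₀ r^4/(4·R²) = -1.568×10^-6 C/m.
Applying ∮E·dA = Q_enc/ε₀ with the end caps contributing no flux:
E = 2k|λ_enc|/r = 2(8.99×10^9)(1.568e-6)/(0.0931) = 3.03×10^5 N/C.

E = 3.03e5 N/C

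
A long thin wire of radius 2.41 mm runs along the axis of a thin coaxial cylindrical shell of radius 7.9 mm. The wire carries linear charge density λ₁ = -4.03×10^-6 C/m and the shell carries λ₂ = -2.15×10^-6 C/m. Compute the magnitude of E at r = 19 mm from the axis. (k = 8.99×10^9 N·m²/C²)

Choose a coaxial cylinder of radius r = 19 mm (arbitrary length L) as the Gaussian surface (r > 7.9 mm, enclosing both).
λ_enc = λ₁ + λ₂ = (-4.03×10^-6) + (-2.15×10^-6) = -6.18×10^-6 C/m.
Since E is radial and uniform over the curved surface, Φ = E·2πrL = Q_enc/ε₀ = λ_enc L/ε₀.
E = 2k|λ_enc|/r = 2(8.99×10^9)(6.18e-6)/(0.019) = 5.85e6 N/C.

E = 5.85×10^6 V/m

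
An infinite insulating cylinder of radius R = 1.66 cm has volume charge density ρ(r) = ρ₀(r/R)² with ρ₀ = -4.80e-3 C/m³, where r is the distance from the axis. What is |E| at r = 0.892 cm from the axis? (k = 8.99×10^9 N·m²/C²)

|E| ≈ 3.49×10^5 N/C

By cylindrical symmetry E is radial; use a coaxial Gaussian cylinder of radius 0.892 cm and length L (r < R).
λ_enc = ∫₀^r ρ(r')·2πr' dr' = (2πρ₀/R²)·r^4/4 = -1.732×10^-7 C/m.
By Gauss's law (flux through the curved wall only), E·2πrL = λ_enc L/ε₀.
E = 2k|λ_enc|/r = 2(8.99×10^9)(1.732×10^-7)/(0.00892) = 3.49×10^5 N/C.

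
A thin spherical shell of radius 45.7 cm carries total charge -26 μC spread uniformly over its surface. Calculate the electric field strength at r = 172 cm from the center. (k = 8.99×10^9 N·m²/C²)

Take a concentric spherical Gaussian surface of radius r = 172 cm (r > 45.7 cm).
The entire shell is enclosed: Q_enc = -2.60×10^-5 C.
Gauss's law: E·4πr² = Q_enc/ε₀.
E = k|Q_enc|/r² = (8.99×10^9)(2.60e-5)/(1.72)² = 7.90×10^4 N/C.

|E| = 7.90×10^4 V/m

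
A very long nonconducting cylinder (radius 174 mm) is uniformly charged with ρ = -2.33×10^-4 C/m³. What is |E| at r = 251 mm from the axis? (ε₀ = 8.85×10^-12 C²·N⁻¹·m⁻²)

E = 1.59×10^6 N/C

Take a coaxial cylindrical Gaussian surface of radius r = 251 mm and length L (r > 174 mm, full cross-section enclosed).
λ_enc = ρ·πR² = (-2.33e-4)π(0.174)² = -2.216×10^-5 C/m.
Applying ∮E·dA = Q_enc/ε₀ with the end caps contributing no flux:
E = |λ_enc|/(2πε₀r) = (2.216×10^-5)/(2π·8.85×10^-12·0.251) = 1.59e6 N/C.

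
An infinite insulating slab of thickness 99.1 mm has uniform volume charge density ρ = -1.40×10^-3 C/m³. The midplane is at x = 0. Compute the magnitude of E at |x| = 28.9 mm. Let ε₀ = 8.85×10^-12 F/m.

By symmetry E is perpendicular to the slab. A Gaussian pillbox from −28.9 mm to +28.9 mm (face area A) lies entirely within the slab.
Q_enc = ρ·(2x)·A and flux = 2EA, so 2EA = 2ρxA/ε₀ ⇒ E = |ρ|x/ε₀.
E = (1.40e-3)(0.0289)/(8.85×10^-12) = 4.57×10^6 N/C.

|E| = 4.57e6 N/C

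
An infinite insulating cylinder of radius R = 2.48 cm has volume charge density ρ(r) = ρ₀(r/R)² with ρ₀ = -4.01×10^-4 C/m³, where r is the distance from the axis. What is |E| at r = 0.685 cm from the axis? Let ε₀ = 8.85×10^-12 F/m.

|E| ≈ 5.92×10^3 N/C

Take a coaxial cylindrical Gaussian surface of radius r = 0.685 cm and length L (r < R).
λ_enc = ∫₀^r ρ(r')·2πr' dr' = (2πρ₀/R²)·r^4/4 = -2.255e-9 C/m.
Applying ∮E·dA = Q_enc/ε₀ with the end caps contributing no flux:
E = |λ_enc|/(2πε₀r) = (2.255×10^-9)/(2π·8.85×10^-12·0.00685) = 5.92e3 N/C.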